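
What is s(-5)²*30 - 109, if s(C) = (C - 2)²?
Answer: 71921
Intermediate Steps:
s(C) = (-2 + C)²
s(-5)²*30 - 109 = ((-2 - 5)²)²*30 - 109 = ((-7)²)²*30 - 109 = 49²*30 - 109 = 2401*30 - 109 = 72030 - 109 = 71921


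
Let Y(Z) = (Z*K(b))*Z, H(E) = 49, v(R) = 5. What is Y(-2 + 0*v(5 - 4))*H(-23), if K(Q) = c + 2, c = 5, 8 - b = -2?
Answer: 1372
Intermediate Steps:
b = 10 (b = 8 - 1*(-2) = 8 + 2 = 10)
K(Q) = 7 (K(Q) = 5 + 2 = 7)
Y(Z) = 7*Z² (Y(Z) = (Z*7)*Z = (7*Z)*Z = 7*Z²)
Y(-2 + 0*v(5 - 4))*H(-23) = (7*(-2 + 0*5)²)*49 = (7*(-2 + 0)²)*49 = (7*(-2)²)*49 = (7*4)*49 = 28*49 = 1372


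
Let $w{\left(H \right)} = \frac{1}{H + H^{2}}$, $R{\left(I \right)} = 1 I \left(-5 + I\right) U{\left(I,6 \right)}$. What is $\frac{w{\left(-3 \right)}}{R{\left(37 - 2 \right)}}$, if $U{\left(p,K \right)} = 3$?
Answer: $\frac{1}{18900} \approx 5.291 \cdot 10^{-5}$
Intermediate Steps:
$R{\left(I \right)} = I \left(-15 + 3 I\right)$ ($R{\left(I \right)} = 1 I \left(-5 + I\right) 3 = I \left(-15 + 3 I\right)$)
$\frac{w{\left(-3 \right)}}{R{\left(37 - 2 \right)}} = \frac{\frac{1}{-3} \frac{1}{1 - 3}}{3 \left(37 - 2\right) \left(-5 + \left(37 - 2\right)\right)} = \frac{\left(- \frac{1}{3}\right) \frac{1}{-2}}{3 \cdot 35 \left(-5 + 35\right)} = \frac{\left(- \frac{1}{3}\right) \left(- \frac{1}{2}\right)}{3 \cdot 35 \cdot 30} = \frac{1}{6 \cdot 3150} = \frac{1}{6} \cdot \frac{1}{3150} = \frac{1}{18900}$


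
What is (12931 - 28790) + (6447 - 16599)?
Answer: -26011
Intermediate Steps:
(12931 - 28790) + (6447 - 16599) = -15859 - 10152 = -26011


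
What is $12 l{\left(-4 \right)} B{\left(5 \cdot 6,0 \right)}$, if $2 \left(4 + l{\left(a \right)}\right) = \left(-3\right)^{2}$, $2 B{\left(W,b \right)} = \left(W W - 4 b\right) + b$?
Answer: $2700$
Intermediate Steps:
$B{\left(W,b \right)} = \frac{W^{2}}{2} - \frac{3 b}{2}$ ($B{\left(W,b \right)} = \frac{\left(W W - 4 b\right) + b}{2} = \frac{\left(W^{2} - 4 b\right) + b}{2} = \frac{W^{2} - 3 b}{2} = \frac{W^{2}}{2} - \frac{3 b}{2}$)
$l{\left(a \right)} = \frac{1}{2}$ ($l{\left(a \right)} = -4 + \frac{\left(-3\right)^{2}}{2} = -4 + \frac{1}{2} \cdot 9 = -4 + \frac{9}{2} = \frac{1}{2}$)
$12 l{\left(-4 \right)} B{\left(5 \cdot 6,0 \right)} = 12 \cdot \frac{1}{2} \left(\frac{\left(5 \cdot 6\right)^{2}}{2} - 0\right) = 6 \left(\frac{30^{2}}{2} + 0\right) = 6 \left(\frac{1}{2} \cdot 900 + 0\right) = 6 \left(450 + 0\right) = 6 \cdot 450 = 2700$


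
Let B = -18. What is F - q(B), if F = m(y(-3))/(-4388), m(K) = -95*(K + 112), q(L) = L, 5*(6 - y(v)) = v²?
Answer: 90023/4388 ≈ 20.516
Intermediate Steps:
y(v) = 6 - v²/5
m(K) = -10640 - 95*K (m(K) = -95*(112 + K) = -10640 - 95*K)
F = 11039/4388 (F = (-10640 - 95*(6 - ⅕*(-3)²))/(-4388) = (-10640 - 95*(6 - ⅕*9))*(-1/4388) = (-10640 - 95*(6 - 9/5))*(-1/4388) = (-10640 - 95*21/5)*(-1/4388) = (-10640 - 399)*(-1/4388) = -11039*(-1/4388) = 11039/4388 ≈ 2.5157)
F - q(B) = 11039/4388 - 1*(-18) = 11039/4388 + 18 = 90023/4388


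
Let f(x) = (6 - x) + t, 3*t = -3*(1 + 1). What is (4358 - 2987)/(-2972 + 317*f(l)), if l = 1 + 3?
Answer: -1371/2972 ≈ -0.46131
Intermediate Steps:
l = 4
t = -2 (t = (-3*(1 + 1))/3 = (-3*2)/3 = (1/3)*(-6) = -2)
f(x) = 4 - x (f(x) = (6 - x) - 2 = 4 - x)
(4358 - 2987)/(-2972 + 317*f(l)) = (4358 - 2987)/(-2972 + 317*(4 - 1*4)) = 1371/(-2972 + 317*(4 - 4)) = 1371/(-2972 + 317*0) = 1371/(-2972 + 0) = 1371/(-2972) = 1371*(-1/2972) = -1371/2972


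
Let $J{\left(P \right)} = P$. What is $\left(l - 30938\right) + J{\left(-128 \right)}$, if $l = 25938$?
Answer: $-5128$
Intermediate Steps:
$\left(l - 30938\right) + J{\left(-128 \right)} = \left(25938 - 30938\right) - 128 = -5000 - 128 = -5128$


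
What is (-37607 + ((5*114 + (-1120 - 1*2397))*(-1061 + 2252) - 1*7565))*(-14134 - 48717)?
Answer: 223438384699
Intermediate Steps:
(-37607 + ((5*114 + (-1120 - 1*2397))*(-1061 + 2252) - 1*7565))*(-14134 - 48717) = (-37607 + ((570 + (-1120 - 2397))*1191 - 7565))*(-62851) = (-37607 + ((570 - 3517)*1191 - 7565))*(-62851) = (-37607 + (-2947*1191 - 7565))*(-62851) = (-37607 + (-3509877 - 7565))*(-62851) = (-37607 - 3517442)*(-62851) = -3555049*(-62851) = 223438384699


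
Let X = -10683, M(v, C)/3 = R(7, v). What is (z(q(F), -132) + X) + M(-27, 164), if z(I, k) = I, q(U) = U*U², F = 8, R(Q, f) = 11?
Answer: -10138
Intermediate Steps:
M(v, C) = 33 (M(v, C) = 3*11 = 33)
q(U) = U³
(z(q(F), -132) + X) + M(-27, 164) = (8³ - 10683) + 33 = (512 - 10683) + 33 = -10171 + 33 = -10138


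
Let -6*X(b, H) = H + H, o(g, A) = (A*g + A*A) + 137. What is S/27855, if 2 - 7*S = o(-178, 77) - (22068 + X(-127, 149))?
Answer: 88981/584955 ≈ 0.15212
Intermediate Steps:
o(g, A) = 137 + A² + A*g (o(g, A) = (A*g + A²) + 137 = (A² + A*g) + 137 = 137 + A² + A*g)
X(b, H) = -H/3 (X(b, H) = -(H + H)/6 = -H/3)
S = 88981/21 (S = 2/7 - ((137 + 77² + 77*(-178)) - (22068 - ⅓*149))/7 = 2/7 - ((137 + 5929 - 13706) - (22068 - 149/3))/7 = 2/7 - (-7640 - 1*66055/3)/7 = 2/7 - (-7640 - 66055/3)/7 = 2/7 - ⅐*(-88975/3) = 2/7 + 88975/21 = 88981/21 ≈ 4237.2)
S/27855 = (88981/21)/27855 = (88981/21)*(1/27855) = 88981/584955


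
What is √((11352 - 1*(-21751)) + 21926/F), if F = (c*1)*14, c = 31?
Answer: √1561166138/217 ≈ 182.08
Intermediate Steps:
F = 434 (F = (31*1)*14 = 31*14 = 434)
√((11352 - 1*(-21751)) + 21926/F) = √((11352 - 1*(-21751)) + 21926/434) = √((11352 + 21751) + 21926*(1/434)) = √(33103 + 10963/217) = √(7194314/217) = √1561166138/217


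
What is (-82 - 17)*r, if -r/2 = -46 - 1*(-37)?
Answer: -1782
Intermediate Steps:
r = 18 (r = -2*(-46 - 1*(-37)) = -2*(-46 + 37) = -2*(-9) = 18)
(-82 - 17)*r = (-82 - 17)*18 = -99*18 = -1782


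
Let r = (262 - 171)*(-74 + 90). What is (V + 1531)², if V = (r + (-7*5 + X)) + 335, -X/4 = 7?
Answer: 10621081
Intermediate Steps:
X = -28 (X = -4*7 = -28)
r = 1456 (r = 91*16 = 1456)
V = 1728 (V = (1456 + (-7*5 - 28)) + 335 = (1456 + (-35 - 28)) + 335 = (1456 - 63) + 335 = 1393 + 335 = 1728)
(V + 1531)² = (1728 + 1531)² = 3259² = 10621081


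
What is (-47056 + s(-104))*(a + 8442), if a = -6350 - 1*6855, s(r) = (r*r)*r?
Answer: 5581854960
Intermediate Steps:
s(r) = r**3 (s(r) = r**2*r = r**3)
a = -13205 (a = -6350 - 6855 = -13205)
(-47056 + s(-104))*(a + 8442) = (-47056 + (-104)**3)*(-13205 + 8442) = (-47056 - 1124864)*(-4763) = -1171920*(-4763) = 5581854960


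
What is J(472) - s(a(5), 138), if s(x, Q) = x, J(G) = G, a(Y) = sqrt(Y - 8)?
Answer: 472 - I*sqrt(3) ≈ 472.0 - 1.732*I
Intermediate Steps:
a(Y) = sqrt(-8 + Y)
J(472) - s(a(5), 138) = 472 - sqrt(-8 + 5) = 472 - sqrt(-3) = 472 - I*sqrt(3)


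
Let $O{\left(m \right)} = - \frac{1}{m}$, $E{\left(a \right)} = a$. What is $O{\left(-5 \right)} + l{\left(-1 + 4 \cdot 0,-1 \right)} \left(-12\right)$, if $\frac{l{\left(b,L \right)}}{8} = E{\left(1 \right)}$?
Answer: $- \frac{479}{5} \approx -95.8$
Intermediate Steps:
$l{\left(b,L \right)} = 8$ ($l{\left(b,L \right)} = 8 \cdot 1 = 8$)
$O{\left(-5 \right)} + l{\left(-1 + 4 \cdot 0,-1 \right)} \left(-12\right) = - \frac{1}{-5} + 8 \left(-12\right) = \left(-1\right) \left(- \frac{1}{5}\right) - 96 = \frac{1}{5} - 96 = - \frac{479}{5}$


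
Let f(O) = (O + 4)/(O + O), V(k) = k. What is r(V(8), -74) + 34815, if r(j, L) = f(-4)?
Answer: 34815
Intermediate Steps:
f(O) = (4 + O)/(2*O) (f(O) = (4 + O)/((2*O)) = (4 + O)*(1/(2*O)) = (4 + O)/(2*O))
r(j, L) = 0 (r(j, L) = (1/2)*(4 - 4)/(-4) = (1/2)*(-1/4)*0 = 0)
r(V(8), -74) + 34815 = 0 + 34815 = 34815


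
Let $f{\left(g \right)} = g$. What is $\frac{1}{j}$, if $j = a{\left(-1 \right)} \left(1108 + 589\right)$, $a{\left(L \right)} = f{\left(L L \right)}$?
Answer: $\frac{1}{1697} \approx 0.00058927$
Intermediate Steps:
$a{\left(L \right)} = L^{2}$ ($a{\left(L \right)} = L L = L^{2}$)
$j = 1697$ ($j = \left(-1\right)^{2} \left(1108 + 589\right) = 1 \cdot 1697 = 1697$)
$\frac{1}{j} = \frac{1}{1697}$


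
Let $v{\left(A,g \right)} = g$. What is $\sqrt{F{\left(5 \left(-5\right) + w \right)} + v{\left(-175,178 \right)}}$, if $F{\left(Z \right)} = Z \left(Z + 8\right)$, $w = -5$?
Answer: $\sqrt{838} \approx 28.948$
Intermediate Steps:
$F{\left(Z \right)} = Z \left(8 + Z\right)$
$\sqrt{F{\left(5 \left(-5\right) + w \right)} + v{\left(-175,178 \right)}} = \sqrt{\left(5 \left(-5\right) - 5\right) \left(8 + \left(5 \left(-5\right) - 5\right)\right) + 178} = \sqrt{\left(-25 - 5\right) \left(8 - 30\right) + 178} = \sqrt{- 30 \left(8 - 30\right) + 178} = \sqrt{\left(-30\right) \left(-22\right) + 178} = \sqrt{660 + 178} = \sqrt{838}$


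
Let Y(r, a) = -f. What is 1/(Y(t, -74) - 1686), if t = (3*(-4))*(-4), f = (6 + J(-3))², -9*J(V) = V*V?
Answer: -1/1711 ≈ -0.00058445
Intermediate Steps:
J(V) = -V²/9 (J(V) = -V*V/9 = -V²/9)
f = 25 (f = (6 - ⅑*(-3)²)² = (6 - ⅑*9)² = (6 - 1)² = 5² = 25)
t = 48 (t = -12*(-4) = 48)
Y(r, a) = -25 (Y(r, a) = -1*25 = -25)
1/(Y(t, -74) - 1686) = 1/(-25 - 1686) = 1/(-1711) = -1/1711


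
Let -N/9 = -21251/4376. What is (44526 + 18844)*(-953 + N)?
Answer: -126076801265/2188 ≈ -5.7622e+7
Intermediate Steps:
N = 191259/4376 (N = -(-191259)/4376 = -9*(-21251/4376) = 191259/4376 ≈ 43.706)
(44526 + 18844)*(-953 + N) = (44526 + 18844)*(-953 + 191259/4376) = 63370*(-3979069/4376) = -126076801265/2188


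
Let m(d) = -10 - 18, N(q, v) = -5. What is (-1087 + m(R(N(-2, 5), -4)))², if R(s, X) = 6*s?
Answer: 1243225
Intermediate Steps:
m(d) = -28
(-1087 + m(R(N(-2, 5), -4)))² = (-1087 - 28)² = (-1115)² = 1243225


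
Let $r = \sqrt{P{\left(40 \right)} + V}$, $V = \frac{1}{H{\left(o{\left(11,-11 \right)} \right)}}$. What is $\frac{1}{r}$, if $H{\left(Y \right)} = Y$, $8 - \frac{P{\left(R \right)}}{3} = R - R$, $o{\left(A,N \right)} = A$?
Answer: $\frac{\sqrt{2915}}{265} \approx 0.20374$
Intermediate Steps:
$P{\left(R \right)} = 24$ ($P{\left(R \right)} = 24 - 3 \left(R - R\right) = 24 - 0 = 24 + 0 = 24$)
$V = \frac{1}{11} \approx 0.090909$
$r = \frac{\sqrt{2915}}{11}$ ($r = \sqrt{24 + \frac{1}{11}} = \sqrt{\frac{265}{11}} = \frac{\sqrt{2915}}{11} \approx 4.9082$)
$\frac{1}{r} = \frac{1}{\frac{1}{11} \sqrt{2915}} = \frac{\sqrt{2915}}{265}$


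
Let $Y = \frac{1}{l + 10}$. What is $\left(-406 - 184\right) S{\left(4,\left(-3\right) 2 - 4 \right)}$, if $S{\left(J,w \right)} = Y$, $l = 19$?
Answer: $- \frac{590}{29} \approx -20.345$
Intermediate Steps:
$Y = \frac{1}{29}$ ($Y = \frac{1}{19 + 10} = \frac{1}{29} \approx 0.034483$)
$S{\left(J,w \right)} = \frac{1}{29}$
$\left(-406 - 184\right) S{\left(4,\left(-3\right) 2 - 4 \right)} = \left(-406 - 184\right) \frac{1}{29} = \left(-590\right) \frac{1}{29} = - \frac{590}{29}$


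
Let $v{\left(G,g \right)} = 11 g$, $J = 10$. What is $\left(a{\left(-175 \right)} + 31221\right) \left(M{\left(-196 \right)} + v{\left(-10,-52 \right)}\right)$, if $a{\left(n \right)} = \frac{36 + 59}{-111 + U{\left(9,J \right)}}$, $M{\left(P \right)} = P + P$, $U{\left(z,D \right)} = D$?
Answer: $- \frac{3039709864}{101} \approx -3.0096 \cdot 10^{7}$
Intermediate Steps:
$M{\left(P \right)} = 2 P$
$a{\left(n \right)} = - \frac{95}{101}$ ($a{\left(n \right)} = \frac{36 + 59}{-111 + 10} = \frac{95}{-101} = 95 \left(- \frac{1}{101}\right) = - \frac{95}{101}$)
$\left(a{\left(-175 \right)} + 31221\right) \left(M{\left(-196 \right)} + v{\left(-10,-52 \right)}\right) = \left(- \frac{95}{101} + 31221\right) \left(2 \left(-196\right) + 11 \left(-52\right)\right) = \frac{3153226 \left(-392 - 572\right)}{101} = \frac{3153226}{101} \left(-964\right) = - \frac{3039709864}{101}$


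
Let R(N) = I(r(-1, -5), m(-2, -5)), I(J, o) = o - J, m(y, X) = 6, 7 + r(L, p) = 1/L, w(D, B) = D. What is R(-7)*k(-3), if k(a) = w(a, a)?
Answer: -42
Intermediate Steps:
r(L, p) = -7 + 1/L
k(a) = a
R(N) = 14 (R(N) = 6 - (-7 + 1/(-1)) = 6 - (-7 - 1) = 6 - 1*(-8) = 6 + 8 = 14)
R(-7)*k(-3) = 14*(-3) = -42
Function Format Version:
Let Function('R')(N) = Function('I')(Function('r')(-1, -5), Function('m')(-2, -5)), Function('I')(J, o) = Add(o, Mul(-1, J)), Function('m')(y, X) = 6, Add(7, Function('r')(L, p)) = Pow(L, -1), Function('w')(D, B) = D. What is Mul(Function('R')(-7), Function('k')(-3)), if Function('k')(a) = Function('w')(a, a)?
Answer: -42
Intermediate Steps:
Function('r')(L, p) = Add(-7, Pow(L, -1))
Function('k')(a) = a
Function('R')(N) = 14 (Function('R')(N) = Add(6, Mul(-1, Add(-7, Pow(-1, -1)))) = Add(6, Mul(-1, Add(-7, -1))) = Add(6, Mul(-1, -8)) = Add(6, 8) = 14)
Mul(Function('R')(-7), Function('k')(-3)) = Mul(14, -3) = -42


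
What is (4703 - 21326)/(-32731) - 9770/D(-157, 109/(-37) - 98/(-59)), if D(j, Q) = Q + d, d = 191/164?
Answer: 114486462745181/1409625977 ≈ 81218.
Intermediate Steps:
d = 191/164 (d = 191*(1/164) = 191/164 ≈ 1.1646)
D(j, Q) = 191/164 + Q (D(j, Q) = Q + 191/164 = 191/164 + Q)
(4703 - 21326)/(-32731) - 9770/D(-157, 109/(-37) - 98/(-59)) = (4703 - 21326)/(-32731) - 9770/(191/164 + (109/(-37) - 98/(-59))) = -16623*(-1/32731) - 9770/(191/164 + (109*(-1/37) - 98*(-1/59))) = 16623/32731 - 9770/(191/164 + (-109/37 + 98/59)) = 16623/32731 - 9770/(191/164 - 2805/2183) = 16623/32731 - 9770/(-43067/358012) = 16623/32731 - 9770*(-358012/43067) = 16623/32731 + 3497777240/43067 = 114486462745181/1409625977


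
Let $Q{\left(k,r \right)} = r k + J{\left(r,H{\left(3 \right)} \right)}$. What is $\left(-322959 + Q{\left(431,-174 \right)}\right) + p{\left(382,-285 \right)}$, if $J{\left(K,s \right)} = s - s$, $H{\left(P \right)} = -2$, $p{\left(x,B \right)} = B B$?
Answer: $-316728$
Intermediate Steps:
$p{\left(x,B \right)} = B^{2}$
$J{\left(K,s \right)} = 0$
$Q{\left(k,r \right)} = k r$ ($Q{\left(k,r \right)} = r k + 0 = k r + 0 = k r$)
$\left(-322959 + Q{\left(431,-174 \right)}\right) + p{\left(382,-285 \right)} = \left(-322959 + 431 \left(-174\right)\right) + \left(-285\right)^{2} = \left(-322959 - 74994\right) + 81225 = -397953 + 81225 = -316728$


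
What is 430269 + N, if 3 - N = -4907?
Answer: 435179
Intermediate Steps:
N = 4910 (N = 3 - 1*(-4907) = 3 + 4907 = 4910)
430269 + N = 430269 + 4910 = 435179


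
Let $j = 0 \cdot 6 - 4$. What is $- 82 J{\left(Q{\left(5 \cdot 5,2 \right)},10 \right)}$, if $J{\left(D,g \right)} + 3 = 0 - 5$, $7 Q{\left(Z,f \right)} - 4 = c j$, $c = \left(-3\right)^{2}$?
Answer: $656$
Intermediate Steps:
$c = 9$
$j = -4$ ($j = 0 - 4 = -4$)
$Q{\left(Z,f \right)} = - \frac{32}{7}$ ($Q{\left(Z,f \right)} = \frac{4}{7} + \frac{9 \left(-4\right)}{7} = \frac{4}{7} + \frac{1}{7} \left(-36\right) = \frac{4}{7} - \frac{36}{7} = - \frac{32}{7}$)
$J{\left(D,g \right)} = -8$ ($J{\left(D,g \right)} = -3 + \left(0 - 5\right) = -3 - 5 = -8$)
$- 82 J{\left(Q{\left(5 \cdot 5,2 \right)},10 \right)} = \left(-82\right) \left(-8\right) = 656$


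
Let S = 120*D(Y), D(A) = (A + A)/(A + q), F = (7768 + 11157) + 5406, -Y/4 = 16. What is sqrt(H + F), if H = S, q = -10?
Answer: sqrt(33593299)/37 ≈ 156.65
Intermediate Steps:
Y = -64 (Y = -4*16 = -64)
F = 24331 (F = 18925 + 5406 = 24331)
D(A) = 2*A/(-10 + A) (D(A) = (A + A)/(A - 10) = (2*A)/(-10 + A) = 2*A/(-10 + A))
S = 7680/37 (S = 120*(2*(-64)/(-10 - 64)) = 120*(2*(-64)/(-74)) = 120*(2*(-64)*(-1/74)) = 120*(64/37) = 7680/37 ≈ 207.57)
H = 7680/37 ≈ 207.57
sqrt(H + F) = sqrt(7680/37 + 24331) = sqrt(907927/37) = sqrt(33593299)/37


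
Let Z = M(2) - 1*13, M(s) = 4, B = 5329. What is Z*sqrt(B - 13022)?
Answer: -63*I*sqrt(157) ≈ -789.39*I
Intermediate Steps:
Z = -9 (Z = 4 - 1*13 = 4 - 13 = -9)
Z*sqrt(B - 13022) = -9*sqrt(5329 - 13022) = -63*I*sqrt(157)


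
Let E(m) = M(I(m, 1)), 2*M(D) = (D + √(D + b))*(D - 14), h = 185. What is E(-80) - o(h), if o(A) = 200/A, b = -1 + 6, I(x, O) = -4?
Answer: 959/37 ≈ 25.919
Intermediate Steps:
b = 5
M(D) = (-14 + D)*(D + √(5 + D))/2 (M(D) = ((D + √(D + 5))*(D - 14))/2 = ((D + √(5 + D))*(-14 + D))/2 = ((-14 + D)*(D + √(5 + D)))/2 = (-14 + D)*(D + √(5 + D))/2)
E(m) = 27 (E(m) = (½)*(-4)² - 7*(-4) - 7*√(5 - 4) + (½)*(-4)*√(5 - 4) = (½)*16 + 28 - 7*√1 + (½)*(-4)*√1 = 8 + 28 - 7*1 + (½)*(-4)*1 = 8 + 28 - 7 - 2 = 27)
E(-80) - o(h) = 27 - 200/185 = 27 - 1*40/37 = 27 - 40/37 = 959/37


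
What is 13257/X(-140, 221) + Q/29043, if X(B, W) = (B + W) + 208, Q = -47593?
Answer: 53038382/1199061 ≈ 44.233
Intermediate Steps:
X(B, W) = 208 + B + W
13257/X(-140, 221) + Q/29043 = 13257/(208 - 140 + 221) - 47593/29043 = 13257/289 - 47593*1/29043 = 13257*(1/289) - 6799/4149 = 13257/289 - 6799/4149 = 53038382/1199061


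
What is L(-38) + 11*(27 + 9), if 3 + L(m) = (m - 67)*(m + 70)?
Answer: -2967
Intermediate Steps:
L(m) = -3 + (-67 + m)*(70 + m) (L(m) = -3 + (m - 67)*(m + 70) = -3 + (-67 + m)*(70 + m))
L(-38) + 11*(27 + 9) = (-4693 + (-38)² + 3*(-38)) + 11*(27 + 9) = (-4693 + 1444 - 114) + 11*36 = -3363 + 396 = -2967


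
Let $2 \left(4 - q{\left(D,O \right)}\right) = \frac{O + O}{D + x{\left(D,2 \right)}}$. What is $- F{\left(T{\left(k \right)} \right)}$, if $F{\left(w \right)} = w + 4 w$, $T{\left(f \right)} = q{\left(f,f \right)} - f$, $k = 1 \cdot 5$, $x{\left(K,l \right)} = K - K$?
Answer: $10$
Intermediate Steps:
$x{\left(K,l \right)} = 0$
$q{\left(D,O \right)} = 4 - \frac{O}{D}$ ($q{\left(D,O \right)} = 4 - \frac{\left(O + O\right) \frac{1}{D + 0}}{2} = 4 - \frac{2 O \frac{1}{D}}{2} = 4 - \frac{O}{D}$)
$k = 5$
$T{\left(f \right)} = 3 - f$ ($T{\left(f \right)} = \left(4 - \frac{f}{f}\right) - f = \left(4 - 1\right) - f = 3 - f$)
$F{\left(w \right)} = 5 w$
$- F{\left(T{\left(k \right)} \right)} = - 5 \left(3 - 5\right) = - 5 \left(-2\right) = \left(-1\right) \left(-10\right) = 10$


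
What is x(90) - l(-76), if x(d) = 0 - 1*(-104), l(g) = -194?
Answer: 298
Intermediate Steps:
x(d) = 104 (x(d) = 0 + 104 = 104)
x(90) - l(-76) = 104 - 1*(-194) = 104 + 194 = 298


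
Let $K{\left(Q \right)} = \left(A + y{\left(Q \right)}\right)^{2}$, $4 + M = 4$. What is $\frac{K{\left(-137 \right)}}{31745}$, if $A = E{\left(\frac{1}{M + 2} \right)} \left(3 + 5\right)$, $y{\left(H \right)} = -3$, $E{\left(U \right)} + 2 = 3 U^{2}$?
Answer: $\frac{169}{31745} \approx 0.0053237$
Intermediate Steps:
$M = 0$ ($M = -4 + 4 = 0$)
$E{\left(U \right)} = -2 + 3 U^{2}$
$A = -10$ ($A = \left(-2 + 3 \left(\frac{1}{0 + 2}\right)^{2}\right) \left(3 + 5\right) = \left(-2 + 3 \left(\frac{1}{2}\right)^{2}\right) 8 = \left(-2 + \frac{3}{4}\right) 8 = \left(- \frac{5}{4}\right) 8 = -10$)
$K{\left(Q \right)} = 169$ ($K{\left(Q \right)} = \left(-10 - 3\right)^{2} = \left(-13\right)^{2} = 169$)
$\frac{K{\left(-137 \right)}}{31745} = \frac{169}{31745}$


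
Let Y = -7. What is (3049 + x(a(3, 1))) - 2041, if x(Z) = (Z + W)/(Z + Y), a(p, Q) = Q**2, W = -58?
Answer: 2035/2 ≈ 1017.5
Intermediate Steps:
x(Z) = (-58 + Z)/(-7 + Z) (x(Z) = (Z - 58)/(Z - 7) = (-58 + Z)/(-7 + Z))
(3049 + x(a(3, 1))) - 2041 = (3049 + (-58 + 1**2)/(-7 + 1**2)) - 2041 = (3049 + (-58 + 1)/(-7 + 1)) - 2041 = (3049 - 57/(-6)) - 2041 = (3049 - 1/6*(-57)) - 2041 = (3049 + 19/2) - 2041 = 6117/2 - 2041 = 2035/2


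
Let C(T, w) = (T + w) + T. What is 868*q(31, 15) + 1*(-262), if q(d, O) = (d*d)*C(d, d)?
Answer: 77575502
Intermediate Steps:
C(T, w) = w + 2*T
q(d, O) = 3*d**3 (q(d, O) = (d*d)*(d + 2*d) = d**2*(3*d) = 3*d**3)
868*q(31, 15) + 1*(-262) = 868*(3*31**3) + 1*(-262) = 868*(3*29791) - 262 = 868*89373 - 262 = 77575764 - 262 = 77575502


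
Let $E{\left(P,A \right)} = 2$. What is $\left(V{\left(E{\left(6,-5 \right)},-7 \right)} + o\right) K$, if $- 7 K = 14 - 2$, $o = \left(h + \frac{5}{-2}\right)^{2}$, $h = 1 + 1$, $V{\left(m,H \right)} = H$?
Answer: $\frac{81}{7} \approx 11.571$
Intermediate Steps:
$h = 2$
$o = \frac{1}{4}$ ($o = \left(2 + \frac{5}{-2}\right)^{2} = \left(2 + 5 \left(- \frac{1}{2}\right)\right)^{2} = \left(2 - \frac{5}{2}\right)^{2} = \left(- \frac{1}{2}\right)^{2} = \frac{1}{4} \approx 0.25$)
$K = - \frac{12}{7}$ ($K = - \frac{14 - 2}{7} = \left(- \frac{1}{7}\right) 12 = - \frac{12}{7} \approx -1.7143$)
$\left(V{\left(E{\left(6,-5 \right)},-7 \right)} + o\right) K = \left(-7 + \frac{1}{4}\right) \left(- \frac{12}{7}\right) = \left(- \frac{27}{4}\right) \left(- \frac{12}{7}\right) = \frac{81}{7}$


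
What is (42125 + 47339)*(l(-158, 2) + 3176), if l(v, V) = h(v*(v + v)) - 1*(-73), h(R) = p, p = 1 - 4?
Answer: 290400144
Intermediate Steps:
p = -3
h(R) = -3
l(v, V) = 70 (l(v, V) = -3 - 1*(-73) = -3 + 73 = 70)
(42125 + 47339)*(l(-158, 2) + 3176) = (42125 + 47339)*(70 + 3176) = 89464*3246 = 290400144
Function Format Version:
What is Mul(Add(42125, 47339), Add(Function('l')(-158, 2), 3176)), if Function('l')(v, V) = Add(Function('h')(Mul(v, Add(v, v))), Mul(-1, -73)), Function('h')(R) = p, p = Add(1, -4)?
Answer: 290400144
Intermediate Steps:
p = -3
Function('h')(R) = -3
Function('l')(v, V) = 70 (Function('l')(v, V) = Add(-3, Mul(-1, -73)) = Add(-3, 73) = 70)
Mul(Add(42125, 47339), Add(Function('l')(-158, 2), 3176)) = Mul(Add(42125, 47339), Add(70, 3176)) = Mul(89464, 3246) = 290400144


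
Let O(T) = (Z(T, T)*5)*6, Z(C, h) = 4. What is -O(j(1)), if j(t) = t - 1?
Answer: -120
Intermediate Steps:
j(t) = -1 + t
O(T) = 120 (O(T) = (4*5)*6 = 20*6 = 120)
-O(j(1)) = -1*120 = -120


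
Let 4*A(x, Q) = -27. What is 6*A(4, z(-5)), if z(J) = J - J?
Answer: -81/2 ≈ -40.500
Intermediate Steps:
z(J) = 0
A(x, Q) = -27/4 (A(x, Q) = (1/4)*(-27) = -27/4)
6*A(4, z(-5)) = 6*(-27/4) = -81/2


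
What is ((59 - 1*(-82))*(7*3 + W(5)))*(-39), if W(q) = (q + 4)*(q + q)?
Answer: -610389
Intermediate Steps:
W(q) = 2*q*(4 + q) (W(q) = (4 + q)*(2*q) = 2*q*(4 + q))
((59 - 1*(-82))*(7*3 + W(5)))*(-39) = ((59 - 1*(-82))*(7*3 + 2*5*(4 + 5)))*(-39) = ((59 + 82)*(21 + 2*5*9))*(-39) = (141*(21 + 90))*(-39) = (141*111)*(-39) = 15651*(-39) = -610389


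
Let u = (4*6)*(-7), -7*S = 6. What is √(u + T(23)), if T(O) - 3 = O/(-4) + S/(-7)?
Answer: I*√33443/14 ≈ 13.062*I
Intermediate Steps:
S = -6/7 (S = -⅐*6 = -6/7 ≈ -0.85714)
T(O) = 153/49 - O/4 (T(O) = 3 + (O/(-4) - 6/7/(-7)) = 3 + (O*(-¼) - 6/7*(-⅐)) = 3 + (-O/4 + 6/49) = 3 + (6/49 - O/4) = 153/49 - O/4)
u = -168 (u = 24*(-7) = -168)
√(u + T(23)) = √(-168 + (153/49 - ¼*23)) = √(-168 + (153/49 - 23/4)) = √(-168 - 515/196) = √(-33443/196) = I*√33443/14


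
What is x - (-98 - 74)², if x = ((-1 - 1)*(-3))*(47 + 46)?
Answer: -29026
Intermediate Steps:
x = 558 (x = -2*(-3)*93 = 6*93 = 558)
x - (-98 - 74)² = 558 - (-98 - 74)² = 558 - 1*(-172)² = 558 - 1*29584 = 558 - 29584 = -29026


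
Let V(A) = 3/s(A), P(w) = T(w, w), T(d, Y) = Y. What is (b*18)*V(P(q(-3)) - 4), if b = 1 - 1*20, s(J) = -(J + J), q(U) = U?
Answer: -513/7 ≈ -73.286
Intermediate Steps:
P(w) = w
s(J) = -2*J
b = -19 (b = 1 - 20 = -19)
V(A) = -3/(2*A) (V(A) = 3/((-2*A)) = 3*(-1/(2*A)) = -3/(2*A))
(b*18)*V(P(q(-3)) - 4) = (-19*18)*(-3/(2*(-3 - 4))) = -(-513)/(-7) = -(-513)*(-1)/7 = -342*3/14 = -513/7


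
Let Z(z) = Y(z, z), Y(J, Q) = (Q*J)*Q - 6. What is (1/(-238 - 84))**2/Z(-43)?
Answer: -1/8244225892 ≈ -1.2130e-10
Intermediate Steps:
Y(J, Q) = -6 + J*Q**2 (Y(J, Q) = (J*Q)*Q - 6 = J*Q**2 - 6 = -6 + J*Q**2)
Z(z) = -6 + z**3 (Z(z) = -6 + z*z**2 = -6 + z**3)
(1/(-238 - 84))**2/Z(-43) = (1/(-238 - 84))**2/(-6 + (-43)**3) = (1/(-322))**2/(-6 - 79507) = (-1/322)**2/(-79513) = (1/103684)*(-1/79513) = -1/8244225892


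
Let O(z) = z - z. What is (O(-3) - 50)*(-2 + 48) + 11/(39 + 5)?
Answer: -9199/4 ≈ -2299.8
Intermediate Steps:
O(z) = 0
(O(-3) - 50)*(-2 + 48) + 11/(39 + 5) = (0 - 50)*(-2 + 48) + 11/(39 + 5) = -50*46 + 11/44 = -2300 + 11*(1/44) = -2300 + ¼ = -9199/4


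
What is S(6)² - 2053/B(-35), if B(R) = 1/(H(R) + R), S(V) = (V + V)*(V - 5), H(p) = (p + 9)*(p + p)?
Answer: -3664461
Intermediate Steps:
H(p) = 2*p*(9 + p) (H(p) = (9 + p)*(2*p) = 2*p*(9 + p))
S(V) = 2*V*(-5 + V) (S(V) = (2*V)*(-5 + V) = 2*V*(-5 + V))
B(R) = 1/(R + 2*R*(9 + R)) (B(R) = 1/(2*R*(9 + R) + R) = 1/(R + 2*R*(9 + R)))
S(6)² - 2053/B(-35) = (2*6*(-5 + 6))² - 2053/(1/((-35)*(19 + 2*(-35)))) = (2*6*1)² - 2053/((-1/(35*(19 - 70)))) = 12² - 2053/((-1/35/(-51))) = 144 - 2053/((-1/35*(-1/51))) = 144 - 2053/1/1785 = 144 - 2053*1785 = 144 - 3664605 = -3664461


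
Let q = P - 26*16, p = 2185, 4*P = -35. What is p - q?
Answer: 10439/4 ≈ 2609.8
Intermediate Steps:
P = -35/4 (P = (¼)*(-35) = -35/4 ≈ -8.7500)
q = -1699/4 (q = -35/4 - 26*16 = -35/4 - 416 = -1699/4 ≈ -424.75)
p - q = 2185 - 1*(-1699/4) = 2185 + 1699/4 = 10439/4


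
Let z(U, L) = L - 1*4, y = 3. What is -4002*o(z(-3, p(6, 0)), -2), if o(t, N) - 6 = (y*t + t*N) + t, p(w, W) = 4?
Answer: -24012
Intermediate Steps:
z(U, L) = -4 + L (z(U, L) = L - 4 = -4 + L)
o(t, N) = 6 + 4*t + N*t (o(t, N) = 6 + ((3*t + t*N) + t) = 6 + ((3*t + N*t) + t) = 6 + (4*t + N*t) = 6 + 4*t + N*t)
-4002*o(z(-3, p(6, 0)), -2) = -4002*(6 + 4*(-4 + 4) - 2*(-4 + 4)) = -4002*(6 + 4*0 - 2*0) = -4002*(6 + 0 + 0) = -4002*6 = -24012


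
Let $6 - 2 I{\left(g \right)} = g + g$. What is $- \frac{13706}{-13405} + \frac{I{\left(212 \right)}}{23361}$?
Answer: $\frac{45340603}{44736315} \approx 1.0135$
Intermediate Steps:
$I{\left(g \right)} = 3 - g$ ($I{\left(g \right)} = 3 - \frac{g + g}{2} = 3 - \frac{2 g}{2} = 3 - g$)
$- \frac{13706}{-13405} + \frac{I{\left(212 \right)}}{23361} = - \frac{13706}{-13405} + \frac{3 - 212}{23361} = \left(-13706\right) \left(- \frac{1}{13405}\right) + \left(3 - 212\right) \frac{1}{23361} = \frac{1958}{1915} - \frac{209}{23361} = \frac{45340603}{44736315}$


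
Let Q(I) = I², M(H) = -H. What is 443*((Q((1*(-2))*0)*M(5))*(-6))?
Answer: 0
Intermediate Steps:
443*((Q((1*(-2))*0)*M(5))*(-6)) = 443*((((1*(-2))*0)²*(-1*5))*(-6)) = 443*(((-2*0)²*(-5))*(-6)) = 443*((0²*(-5))*(-6)) = 443*((0*(-5))*(-6)) = 443*(0*(-6)) = 443*0 = 0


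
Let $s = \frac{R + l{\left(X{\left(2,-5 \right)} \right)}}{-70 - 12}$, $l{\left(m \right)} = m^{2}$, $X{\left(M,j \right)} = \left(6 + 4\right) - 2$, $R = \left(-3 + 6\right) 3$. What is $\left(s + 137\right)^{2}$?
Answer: $\frac{124567921}{6724} \approx 18526.0$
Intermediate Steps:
$R = 9$ ($R = 3 \cdot 3 = 9$)
$X{\left(M,j \right)} = 8$ ($X{\left(M,j \right)} = 10 - 2 = 8$)
$s = - \frac{73}{82}$ ($s = \frac{9 + 8^{2}}{-70 - 12} = \frac{9 + 64}{-82} = 73 \left(- \frac{1}{82}\right) = - \frac{73}{82} \approx -0.89024$)
$\left(s + 137\right)^{2} = \left(- \frac{73}{82} + 137\right)^{2} = \left(\frac{11161}{82}\right)^{2} = \frac{124567921}{6724}$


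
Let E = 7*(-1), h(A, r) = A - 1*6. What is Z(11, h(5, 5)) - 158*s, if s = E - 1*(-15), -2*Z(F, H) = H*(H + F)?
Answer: -1259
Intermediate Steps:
h(A, r) = -6 + A (h(A, r) = A - 6 = -6 + A)
Z(F, H) = -H*(F + H)/2 (Z(F, H) = -H*(H + F)/2 = -H*(F + H)/2)
E = -7
s = 8 (s = -7 - 1*(-15) = -7 + 15 = 8)
Z(11, h(5, 5)) - 158*s = -(-6 + 5)*(11 + (-6 + 5))/2 - 158*8 = -½*(-1)*(11 - 1) - 1264 = -½*(-1)*10 - 1264 = 5 - 1264 = -1259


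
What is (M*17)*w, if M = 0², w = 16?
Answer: 0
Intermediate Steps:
M = 0
(M*17)*w = (0*17)*16 = 0*16 = 0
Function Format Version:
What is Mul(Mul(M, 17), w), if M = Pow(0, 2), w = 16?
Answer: 0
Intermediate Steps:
M = 0
Mul(Mul(M, 17), w) = Mul(Mul(0, 17), 16) = Mul(0, 16) = 0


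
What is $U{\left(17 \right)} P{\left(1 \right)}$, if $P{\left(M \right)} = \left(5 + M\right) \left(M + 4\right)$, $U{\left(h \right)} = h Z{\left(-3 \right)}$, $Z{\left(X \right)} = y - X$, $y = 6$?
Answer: $4590$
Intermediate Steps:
$Z{\left(X \right)} = 6 - X$
$U{\left(h \right)} = 9 h$ ($U{\left(h \right)} = h \left(6 - -3\right) = h \left(6 + 3\right) = h 9 = 9 h$)
$P{\left(M \right)} = \left(4 + M\right) \left(5 + M\right)$ ($P{\left(M \right)} = \left(5 + M\right) \left(4 + M\right) = \left(4 + M\right) \left(5 + M\right)$)
$U{\left(17 \right)} P{\left(1 \right)} = 9 \cdot 17 \left(20 + 1^{2} + 9 \cdot 1\right) = 153 \left(20 + 1 + 9\right) = 153 \cdot 30 = 4590$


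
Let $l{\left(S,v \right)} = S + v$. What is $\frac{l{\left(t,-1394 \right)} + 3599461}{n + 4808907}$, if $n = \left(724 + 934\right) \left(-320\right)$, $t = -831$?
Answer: $\frac{3597236}{4278347} \approx 0.8408$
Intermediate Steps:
$n = -530560$ ($n = 1658 \left(-320\right) = -530560$)
$\frac{l{\left(t,-1394 \right)} + 3599461}{n + 4808907} = \frac{\left(-831 - 1394\right) + 3599461}{-530560 + 4808907} = \frac{-2225 + 3599461}{4278347} = 3597236 \cdot \frac{1}{4278347} = \frac{3597236}{4278347}$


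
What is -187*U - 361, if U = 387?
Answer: -72730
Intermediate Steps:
-187*U - 361 = -187*387 - 361 = -72369 - 361 = -72730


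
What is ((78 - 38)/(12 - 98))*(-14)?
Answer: 280/43 ≈ 6.5116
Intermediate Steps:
((78 - 38)/(12 - 98))*(-14) = (40/(-86))*(-14) = (40*(-1/86))*(-14) = -20/43*(-14) = 280/43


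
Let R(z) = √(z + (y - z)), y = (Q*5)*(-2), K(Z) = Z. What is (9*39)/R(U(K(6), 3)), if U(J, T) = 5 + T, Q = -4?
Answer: 351*√10/20 ≈ 55.498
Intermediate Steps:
y = 40 (y = -4*5*(-2) = -20*(-2) = 40)
R(z) = 2*√10 (R(z) = √(z + (40 - z)) = √40 = 2*√10)
(9*39)/R(U(K(6), 3)) = (9*39)/((2*√10)) = 351*(√10/20) = 351*√10/20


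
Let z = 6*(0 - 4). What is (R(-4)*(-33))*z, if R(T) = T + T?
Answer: -6336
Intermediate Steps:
z = -24 (z = 6*(-4) = -24)
R(T) = 2*T
(R(-4)*(-33))*z = ((2*(-4))*(-33))*(-24) = -8*(-33)*(-24) = 264*(-24) = -6336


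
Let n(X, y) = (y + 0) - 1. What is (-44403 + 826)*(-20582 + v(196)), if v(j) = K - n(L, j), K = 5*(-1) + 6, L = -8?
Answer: 905355752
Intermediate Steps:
n(X, y) = -1 + y (n(X, y) = y - 1 = -1 + y)
K = 1 (K = -5 + 6 = 1)
v(j) = 2 - j (v(j) = 1 - (-1 + j) = 1 + (1 - j) = 2 - j)
(-44403 + 826)*(-20582 + v(196)) = (-44403 + 826)*(-20582 + (2 - 1*196)) = -43577*(-20582 + (2 - 196)) = -43577*(-20582 - 194) = -43577*(-20776) = 905355752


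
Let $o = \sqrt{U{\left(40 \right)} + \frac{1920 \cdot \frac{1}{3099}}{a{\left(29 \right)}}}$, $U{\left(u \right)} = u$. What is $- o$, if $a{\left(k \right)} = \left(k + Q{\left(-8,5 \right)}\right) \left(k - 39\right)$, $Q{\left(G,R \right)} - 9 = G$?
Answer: $- \frac{2 \sqrt{2400826290}}{15495} \approx -6.3244$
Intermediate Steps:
$Q{\left(G,R \right)} = 9 + G$
$a{\left(k \right)} = \left(1 + k\right) \left(-39 + k\right)$ ($a{\left(k \right)} = \left(k + \left(9 - 8\right)\right) \left(k - 39\right) = \left(k + 1\right) \left(-39 + k\right) = \left(1 + k\right) \left(-39 + k\right)$)
$o = \frac{2 \sqrt{2400826290}}{15495}$ ($o = \sqrt{40 + \frac{1920 \cdot \frac{1}{3099}}{-39 + 29^{2} - 1102}} = \sqrt{40 + \frac{1920 \cdot \frac{1}{3099}}{-39 + 841 - 1102}} = \sqrt{40 + \frac{640}{1033 \left(-300\right)}} = \sqrt{40 + \frac{640}{1033} \left(- \frac{1}{300}\right)} = \sqrt{40 - \frac{32}{15495}} = \sqrt{\frac{619768}{15495}} = \frac{2 \sqrt{2400826290}}{15495} \approx 6.3244$)
$- o = - \frac{2 \sqrt{2400826290}}{15495}$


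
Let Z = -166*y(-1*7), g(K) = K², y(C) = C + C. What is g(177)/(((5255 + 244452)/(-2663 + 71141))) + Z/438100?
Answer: 234969303950317/27349159175 ≈ 8591.5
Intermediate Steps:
y(C) = 2*C
Z = 2324 (Z = -332*(-1*7) = -332*(-7) = -166*(-14) = 2324)
g(177)/(((5255 + 244452)/(-2663 + 71141))) + Z/438100 = 177²/(((5255 + 244452)/(-2663 + 71141))) + 2324/438100 = 31329/((249707/68478)) + 2324*(1/438100) = 31329/((249707*(1/68478))) + 581/109525 = 31329/(249707/68478) + 581/109525 = 31329*(68478/249707) + 581/109525 = 2145347262/249707 + 581/109525 = 234969303950317/27349159175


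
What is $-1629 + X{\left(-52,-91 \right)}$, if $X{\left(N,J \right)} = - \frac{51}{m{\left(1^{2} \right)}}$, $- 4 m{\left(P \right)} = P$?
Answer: $-1425$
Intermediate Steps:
$m{\left(P \right)} = - \frac{P}{4}$
$X{\left(N,J \right)} = 204$ ($X{\left(N,J \right)} = - \frac{51}{\left(- \frac{1}{4}\right) 1^{2}} = - \frac{51}{\left(- \frac{1}{4}\right) 1} = - \frac{51}{- \frac{1}{4}} = \left(-51\right) \left(-4\right) = 204$)
$-1629 + X{\left(-52,-91 \right)} = -1629 + 204 = -1425$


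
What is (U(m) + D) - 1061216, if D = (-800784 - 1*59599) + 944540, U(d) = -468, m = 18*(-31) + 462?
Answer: -977527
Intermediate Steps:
m = -96 (m = -558 + 462 = -96)
D = 84157 (D = (-800784 - 59599) + 944540 = -860383 + 944540 = 84157)
(U(m) + D) - 1061216 = (-468 + 84157) - 1061216 = 83689 - 1061216 = -977527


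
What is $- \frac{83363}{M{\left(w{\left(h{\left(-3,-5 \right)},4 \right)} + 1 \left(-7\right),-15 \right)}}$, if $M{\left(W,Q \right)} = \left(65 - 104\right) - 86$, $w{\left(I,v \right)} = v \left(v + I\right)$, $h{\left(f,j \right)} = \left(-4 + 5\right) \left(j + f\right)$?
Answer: $\frac{83363}{125} \approx 666.9$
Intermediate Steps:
$h{\left(f,j \right)} = f + j$ ($h{\left(f,j \right)} = 1 \left(f + j\right) = f + j$)
$w{\left(I,v \right)} = v \left(I + v\right)$
$M{\left(W,Q \right)} = -125$ ($M{\left(W,Q \right)} = -39 - 86 = -125$)
$- \frac{83363}{M{\left(w{\left(h{\left(-3,-5 \right)},4 \right)} + 1 \left(-7\right),-15 \right)}} = - \frac{83363}{-125} = \left(-83363\right) \left(- \frac{1}{125}\right) = \frac{83363}{125}$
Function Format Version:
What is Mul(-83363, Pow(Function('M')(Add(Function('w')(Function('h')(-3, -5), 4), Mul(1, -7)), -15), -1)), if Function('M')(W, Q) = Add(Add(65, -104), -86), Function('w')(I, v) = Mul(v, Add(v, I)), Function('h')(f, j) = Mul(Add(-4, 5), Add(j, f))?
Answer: Rational(83363, 125) ≈ 666.90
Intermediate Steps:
Function('h')(f, j) = Add(f, j) (Function('h')(f, j) = Mul(1, Add(f, j)) = Add(f, j))
Function('w')(I, v) = Mul(v, Add(I, v))
Function('M')(W, Q) = -125 (Function('M')(W, Q) = Add(-39, -86) = -125)
Mul(-83363, Pow(Function('M')(Add(Function('w')(Function('h')(-3, -5), 4), Mul(1, -7)), -15), -1)) = Mul(-83363, Pow(-125, -1)) = Mul(-83363, Rational(-1, 125)) = Rational(83363, 125)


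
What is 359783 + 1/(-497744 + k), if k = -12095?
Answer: 183431404936/509839 ≈ 3.5978e+5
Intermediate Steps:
359783 + 1/(-497744 + k) = 359783 + 1/(-497744 - 12095) = 359783 + 1/(-509839) = 359783 - 1/509839 = 183431404936/509839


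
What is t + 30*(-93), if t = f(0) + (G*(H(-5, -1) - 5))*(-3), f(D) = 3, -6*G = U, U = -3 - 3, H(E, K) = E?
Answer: -2757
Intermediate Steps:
U = -6
G = 1 (G = -⅙*(-6) = 1)
t = 33 (t = 3 + (1*(-5 - 5))*(-3) = 3 + (1*(-10))*(-3) = 3 - 10*(-3) = 3 + 30 = 33)
t + 30*(-93) = 33 + 30*(-93) = 33 - 2790 = -2757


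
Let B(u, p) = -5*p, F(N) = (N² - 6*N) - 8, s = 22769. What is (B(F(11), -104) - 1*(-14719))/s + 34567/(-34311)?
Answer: -264190694/781227159 ≈ -0.33817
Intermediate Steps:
F(N) = -8 + N² - 6*N
(B(F(11), -104) - 1*(-14719))/s + 34567/(-34311) = (-5*(-104) - 1*(-14719))/22769 + 34567/(-34311) = (520 + 14719)*(1/22769) + 34567*(-1/34311) = 15239*(1/22769) - 34567/34311 = 15239/22769 - 34567/34311 = -264190694/781227159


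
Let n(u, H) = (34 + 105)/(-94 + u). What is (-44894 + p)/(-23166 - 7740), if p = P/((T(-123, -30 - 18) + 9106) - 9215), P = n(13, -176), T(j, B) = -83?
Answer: 698191349/480650112 ≈ 1.4526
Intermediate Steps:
n(u, H) = 139/(-94 + u)
P = -139/81 (P = 139/(-94 + 13) = 139/(-81) = 139*(-1/81) = -139/81 ≈ -1.7160)
p = 139/15552 (p = -139/(81*((-83 + 9106) - 9215)) = -139/(81*(9023 - 9215)) = -139/81/(-192) = -139/81*(-1/192) = 139/15552 ≈ 0.0089378)
(-44894 + p)/(-23166 - 7740) = (-44894 + 139/15552)/(-23166 - 7740) = -698191349/15552/(-30906) = -698191349/15552*(-1/30906) = 698191349/480650112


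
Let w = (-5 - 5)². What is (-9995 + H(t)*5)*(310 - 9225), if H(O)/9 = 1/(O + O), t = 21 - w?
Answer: 14079058325/158 ≈ 8.9108e+7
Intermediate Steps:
w = 100 (w = (-10)² = 100)
t = -79 (t = 21 - 1*100 = 21 - 100 = -79)
H(O) = 9/(2*O) (H(O) = 9/(O + O) = 9/((2*O)) = 9*(1/(2*O)) = 9/(2*O))
(-9995 + H(t)*5)*(310 - 9225) = (-9995 + ((9/2)/(-79))*5)*(310 - 9225) = (-9995 + ((9/2)*(-1/79))*5)*(-8915) = (-9995 - 9/158*5)*(-8915) = (-9995 - 45/158)*(-8915) = -1579255/158*(-8915) = 14079058325/158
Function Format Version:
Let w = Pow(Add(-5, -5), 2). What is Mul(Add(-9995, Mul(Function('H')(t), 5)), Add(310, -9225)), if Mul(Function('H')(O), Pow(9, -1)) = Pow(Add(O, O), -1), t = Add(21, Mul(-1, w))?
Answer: Rational(14079058325, 158) ≈ 8.9108e+7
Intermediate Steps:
w = 100 (w = Pow(-10, 2) = 100)
t = -79 (t = Add(21, Mul(-1, 100)) = Add(21, -100) = -79)
Function('H')(O) = Mul(Rational(9, 2), Pow(O, -1)) (Function('H')(O) = Mul(9, Pow(Add(O, O), -1)) = Mul(9, Pow(Mul(2, O), -1)) = Mul(9, Mul(Rational(1, 2), Pow(O, -1))) = Mul(Rational(9, 2), Pow(O, -1)))
Mul(Add(-9995, Mul(Function('H')(t), 5)), Add(310, -9225)) = Mul(Add(-9995, Mul(Mul(Rational(9, 2), Pow(-79, -1)), 5)), Add(310, -9225)) = Mul(Add(-9995, Mul(Mul(Rational(9, 2), Rational(-1, 79)), 5)), -8915) = Mul(Add(-9995, Mul(Rational(-9, 158), 5)), -8915) = Mul(Add(-9995, Rational(-45, 158)), -8915) = Mul(Rational(-1579255, 158), -8915) = Rational(14079058325, 158)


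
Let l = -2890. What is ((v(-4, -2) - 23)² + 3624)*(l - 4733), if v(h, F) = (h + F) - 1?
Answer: -34486452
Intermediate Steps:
v(h, F) = -1 + F + h (v(h, F) = (F + h) - 1 = -1 + F + h)
((v(-4, -2) - 23)² + 3624)*(l - 4733) = (((-1 - 2 - 4) - 23)² + 3624)*(-2890 - 4733) = ((-7 - 23)² + 3624)*(-7623) = ((-30)² + 3624)*(-7623) = (900 + 3624)*(-7623) = 4524*(-7623) = -34486452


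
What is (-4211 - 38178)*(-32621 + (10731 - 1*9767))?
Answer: 1341908573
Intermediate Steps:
(-4211 - 38178)*(-32621 + (10731 - 1*9767)) = -42389*(-32621 + (10731 - 9767)) = -42389*(-32621 + 964) = -42389*(-31657) = 1341908573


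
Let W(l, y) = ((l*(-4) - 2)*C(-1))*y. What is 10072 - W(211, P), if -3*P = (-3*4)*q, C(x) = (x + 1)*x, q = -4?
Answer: 10072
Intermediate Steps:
C(x) = x*(1 + x) (C(x) = (1 + x)*x = x*(1 + x))
P = -16 (P = -(-3*4)*(-4)/3 = -(-4)*(-4) = -⅓*48 = -16)
W(l, y) = 0 (W(l, y) = ((l*(-4) - 2)*(-(1 - 1)))*y = ((-4*l - 2)*(-1*0))*y = ((-2 - 4*l)*0)*y = 0*y = 0)
10072 - W(211, P) = 10072 - 1*0 = 10072 + 0 = 10072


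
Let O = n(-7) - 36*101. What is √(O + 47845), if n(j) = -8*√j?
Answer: √(44209 - 8*I*√7) ≈ 210.26 - 0.0503*I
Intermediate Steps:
O = -3636 - 8*I*√7 (O = -8*I*√7 - 36*101 = -8*I*√7 - 3636 = -3636 - 8*I*√7 ≈ -3636.0 - 21.166*I)
√(O + 47845) = √((-3636 - 8*I*√7) + 47845) = √(44209 - 8*I*√7)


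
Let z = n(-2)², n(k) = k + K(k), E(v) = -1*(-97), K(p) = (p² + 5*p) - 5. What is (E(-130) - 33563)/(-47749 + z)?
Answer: 16733/23790 ≈ 0.70336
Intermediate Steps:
K(p) = -5 + p² + 5*p
E(v) = 97
n(k) = -5 + k² + 6*k (n(k) = k + (-5 + k² + 5*k) = -5 + k² + 6*k)
z = 169 (z = (-5 + (-2)² + 6*(-2))² = (-5 + 4 - 12)² = (-13)² = 169)
(E(-130) - 33563)/(-47749 + z) = (97 - 33563)/(-47749 + 169) = -33466/(-47580) = -33466*(-1/47580) = 16733/23790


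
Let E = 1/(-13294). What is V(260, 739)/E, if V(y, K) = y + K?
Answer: -13280706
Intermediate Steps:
V(y, K) = K + y
E = -1/13294 ≈ -7.5222e-5
V(260, 739)/E = (739 + 260)/(-1/13294) = 999*(-13294) = -13280706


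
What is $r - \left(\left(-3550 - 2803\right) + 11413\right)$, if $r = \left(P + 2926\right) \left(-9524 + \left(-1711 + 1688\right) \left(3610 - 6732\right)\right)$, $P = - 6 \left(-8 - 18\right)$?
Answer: $191948064$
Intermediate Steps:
$P = 156$ ($P = \left(-6\right) \left(-26\right) = 156$)
$r = 191953124$ ($r = \left(156 + 2926\right) \left(-9524 + \left(-1711 + 1688\right) \left(3610 - 6732\right)\right) = 3082 \left(-9524 - -71806\right) = 3082 \left(-9524 + 71806\right) = 3082 \cdot 62282 = 191953124$)
$r - \left(\left(-3550 - 2803\right) + 11413\right) = 191953124 - \left(\left(-3550 - 2803\right) + 11413\right) = 191953124 - \left(-6353 + 11413\right) = 191953124 - 5060 = 191948064$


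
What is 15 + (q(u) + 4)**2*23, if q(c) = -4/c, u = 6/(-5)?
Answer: 11267/9 ≈ 1251.9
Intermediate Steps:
u = -6/5 (u = 6*(-1/5) = -6/5 ≈ -1.2000)
15 + (q(u) + 4)**2*23 = 15 + (-4/(-6/5) + 4)**2*23 = 15 + (-4*(-5/6) + 4)**2*23 = 15 + (10/3 + 4)**2*23 = 15 + (22/3)**2*23 = 15 + (484/9)*23 = 15 + 11132/9 = 11267/9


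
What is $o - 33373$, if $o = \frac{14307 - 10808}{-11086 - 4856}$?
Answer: $- \frac{532035865}{15942} \approx -33373.0$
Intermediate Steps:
$o = - \frac{3499}{15942}$ ($o = \frac{3499}{-15942} = 3499 \left(- \frac{1}{15942}\right) = - \frac{3499}{15942} \approx -0.21948$)
$o - 33373 = - \frac{3499}{15942} - 33373 = - \frac{532035865}{15942}$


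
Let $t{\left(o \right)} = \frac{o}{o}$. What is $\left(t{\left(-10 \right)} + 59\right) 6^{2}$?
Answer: $2160$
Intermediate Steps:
$t{\left(o \right)} = 1$
$\left(t{\left(-10 \right)} + 59\right) 6^{2} = \left(1 + 59\right) 6^{2} = 60 \cdot 36 = 2160$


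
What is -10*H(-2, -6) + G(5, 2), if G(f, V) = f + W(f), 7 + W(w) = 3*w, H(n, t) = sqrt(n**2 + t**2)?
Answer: 13 - 20*sqrt(10) ≈ -50.246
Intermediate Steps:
W(w) = -7 + 3*w
G(f, V) = -7 + 4*f (G(f, V) = f + (-7 + 3*f) = -7 + 4*f)
-10*H(-2, -6) + G(5, 2) = -10*sqrt((-2)**2 + (-6)**2) + (-7 + 4*5) = -10*sqrt(4 + 36) + (-7 + 20) = -20*sqrt(10) + 13 = 13 - 20*sqrt(10)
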